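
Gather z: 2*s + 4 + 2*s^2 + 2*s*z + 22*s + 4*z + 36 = 2*s^2 + 24*s + z*(2*s + 4) + 40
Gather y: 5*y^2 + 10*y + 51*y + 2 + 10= 5*y^2 + 61*y + 12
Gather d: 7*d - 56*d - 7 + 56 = 49 - 49*d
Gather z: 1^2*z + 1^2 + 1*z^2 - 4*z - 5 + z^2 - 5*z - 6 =2*z^2 - 8*z - 10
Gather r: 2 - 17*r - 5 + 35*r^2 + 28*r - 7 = 35*r^2 + 11*r - 10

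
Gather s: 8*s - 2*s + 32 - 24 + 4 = 6*s + 12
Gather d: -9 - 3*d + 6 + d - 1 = -2*d - 4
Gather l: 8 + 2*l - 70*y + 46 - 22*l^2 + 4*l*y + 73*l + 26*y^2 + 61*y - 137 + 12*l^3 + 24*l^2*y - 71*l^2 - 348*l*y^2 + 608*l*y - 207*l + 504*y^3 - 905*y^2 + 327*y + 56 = 12*l^3 + l^2*(24*y - 93) + l*(-348*y^2 + 612*y - 132) + 504*y^3 - 879*y^2 + 318*y - 27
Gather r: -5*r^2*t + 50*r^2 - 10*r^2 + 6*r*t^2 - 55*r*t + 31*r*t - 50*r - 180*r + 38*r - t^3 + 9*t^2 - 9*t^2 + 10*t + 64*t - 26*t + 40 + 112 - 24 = r^2*(40 - 5*t) + r*(6*t^2 - 24*t - 192) - t^3 + 48*t + 128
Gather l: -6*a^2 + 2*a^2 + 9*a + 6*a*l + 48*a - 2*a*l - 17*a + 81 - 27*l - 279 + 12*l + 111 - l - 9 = -4*a^2 + 40*a + l*(4*a - 16) - 96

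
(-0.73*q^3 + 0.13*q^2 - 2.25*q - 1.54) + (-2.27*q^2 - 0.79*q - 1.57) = -0.73*q^3 - 2.14*q^2 - 3.04*q - 3.11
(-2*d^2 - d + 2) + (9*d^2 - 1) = 7*d^2 - d + 1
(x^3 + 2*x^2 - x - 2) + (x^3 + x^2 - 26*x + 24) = 2*x^3 + 3*x^2 - 27*x + 22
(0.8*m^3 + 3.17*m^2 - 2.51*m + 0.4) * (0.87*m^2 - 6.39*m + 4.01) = 0.696*m^5 - 2.3541*m^4 - 19.232*m^3 + 29.0986*m^2 - 12.6211*m + 1.604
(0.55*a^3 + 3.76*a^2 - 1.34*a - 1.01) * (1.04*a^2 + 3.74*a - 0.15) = 0.572*a^5 + 5.9674*a^4 + 12.5863*a^3 - 6.626*a^2 - 3.5764*a + 0.1515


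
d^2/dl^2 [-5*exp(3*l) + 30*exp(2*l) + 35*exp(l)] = (-45*exp(2*l) + 120*exp(l) + 35)*exp(l)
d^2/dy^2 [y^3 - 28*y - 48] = 6*y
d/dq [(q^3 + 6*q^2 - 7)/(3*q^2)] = (q^3 + 14)/(3*q^3)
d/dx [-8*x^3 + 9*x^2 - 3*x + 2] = -24*x^2 + 18*x - 3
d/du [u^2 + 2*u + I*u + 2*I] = 2*u + 2 + I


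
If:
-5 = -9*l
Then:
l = 5/9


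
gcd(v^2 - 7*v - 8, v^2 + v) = v + 1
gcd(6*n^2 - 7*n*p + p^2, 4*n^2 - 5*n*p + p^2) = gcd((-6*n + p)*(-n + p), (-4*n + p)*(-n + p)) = -n + p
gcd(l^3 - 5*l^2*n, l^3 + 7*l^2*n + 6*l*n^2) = l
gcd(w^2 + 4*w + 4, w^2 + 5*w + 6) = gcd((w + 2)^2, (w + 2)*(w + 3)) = w + 2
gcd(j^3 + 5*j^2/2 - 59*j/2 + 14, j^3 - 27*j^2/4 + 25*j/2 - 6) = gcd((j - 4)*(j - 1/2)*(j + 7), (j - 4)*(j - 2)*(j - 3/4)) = j - 4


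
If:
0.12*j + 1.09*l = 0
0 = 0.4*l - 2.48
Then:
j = -56.32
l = 6.20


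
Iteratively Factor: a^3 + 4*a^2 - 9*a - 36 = (a - 3)*(a^2 + 7*a + 12) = (a - 3)*(a + 4)*(a + 3)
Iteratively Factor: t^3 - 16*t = (t - 4)*(t^2 + 4*t) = (t - 4)*(t + 4)*(t)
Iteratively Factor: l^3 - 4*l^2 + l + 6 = (l - 3)*(l^2 - l - 2) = (l - 3)*(l + 1)*(l - 2)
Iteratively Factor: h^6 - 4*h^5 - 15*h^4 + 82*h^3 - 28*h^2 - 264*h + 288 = (h - 2)*(h^5 - 2*h^4 - 19*h^3 + 44*h^2 + 60*h - 144) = (h - 2)*(h + 4)*(h^4 - 6*h^3 + 5*h^2 + 24*h - 36) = (h - 2)*(h + 2)*(h + 4)*(h^3 - 8*h^2 + 21*h - 18) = (h - 3)*(h - 2)*(h + 2)*(h + 4)*(h^2 - 5*h + 6) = (h - 3)^2*(h - 2)*(h + 2)*(h + 4)*(h - 2)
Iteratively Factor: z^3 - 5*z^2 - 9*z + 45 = (z + 3)*(z^2 - 8*z + 15) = (z - 3)*(z + 3)*(z - 5)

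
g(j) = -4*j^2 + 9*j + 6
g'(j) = 9 - 8*j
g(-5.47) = -162.91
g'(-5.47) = 52.76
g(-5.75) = -178.00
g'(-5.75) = 55.00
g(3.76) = -16.71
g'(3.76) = -21.08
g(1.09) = 11.06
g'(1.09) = 0.28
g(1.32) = 10.91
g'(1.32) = -1.56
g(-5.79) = -180.21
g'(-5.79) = 55.32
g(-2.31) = -36.13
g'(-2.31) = 27.48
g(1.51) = 10.47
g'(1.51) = -3.08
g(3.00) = -3.00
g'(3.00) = -15.00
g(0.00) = 6.00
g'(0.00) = 9.00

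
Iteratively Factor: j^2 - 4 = (j + 2)*(j - 2)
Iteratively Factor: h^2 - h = (h - 1)*(h)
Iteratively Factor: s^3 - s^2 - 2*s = (s - 2)*(s^2 + s) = s*(s - 2)*(s + 1)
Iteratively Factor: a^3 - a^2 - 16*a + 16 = (a + 4)*(a^2 - 5*a + 4) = (a - 1)*(a + 4)*(a - 4)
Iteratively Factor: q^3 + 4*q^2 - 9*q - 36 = (q + 3)*(q^2 + q - 12) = (q + 3)*(q + 4)*(q - 3)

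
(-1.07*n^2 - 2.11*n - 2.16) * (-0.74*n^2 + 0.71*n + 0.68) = 0.7918*n^4 + 0.8017*n^3 - 0.6273*n^2 - 2.9684*n - 1.4688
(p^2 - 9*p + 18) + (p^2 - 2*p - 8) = 2*p^2 - 11*p + 10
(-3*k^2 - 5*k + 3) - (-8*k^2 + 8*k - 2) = 5*k^2 - 13*k + 5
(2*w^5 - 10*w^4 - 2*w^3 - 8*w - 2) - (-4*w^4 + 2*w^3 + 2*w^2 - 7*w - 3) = 2*w^5 - 6*w^4 - 4*w^3 - 2*w^2 - w + 1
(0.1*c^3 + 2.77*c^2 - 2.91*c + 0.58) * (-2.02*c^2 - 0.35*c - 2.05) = -0.202*c^5 - 5.6304*c^4 + 4.7037*c^3 - 5.8316*c^2 + 5.7625*c - 1.189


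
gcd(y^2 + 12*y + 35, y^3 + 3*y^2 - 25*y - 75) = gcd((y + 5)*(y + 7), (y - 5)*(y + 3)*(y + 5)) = y + 5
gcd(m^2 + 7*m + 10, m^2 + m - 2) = m + 2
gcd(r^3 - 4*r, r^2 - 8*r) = r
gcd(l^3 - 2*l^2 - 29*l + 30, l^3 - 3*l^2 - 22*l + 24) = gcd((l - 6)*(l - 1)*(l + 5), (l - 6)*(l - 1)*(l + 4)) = l^2 - 7*l + 6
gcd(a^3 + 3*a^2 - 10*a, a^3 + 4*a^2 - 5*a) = a^2 + 5*a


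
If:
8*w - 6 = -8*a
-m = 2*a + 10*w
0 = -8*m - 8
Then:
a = 13/16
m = -1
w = -1/16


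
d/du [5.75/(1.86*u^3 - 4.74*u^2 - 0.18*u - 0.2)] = (-32.085*u^2 + 54.51*u + 1.035)/(-1.86*u^3 + 4.74*u^2 + 0.18*u + 0.2)^2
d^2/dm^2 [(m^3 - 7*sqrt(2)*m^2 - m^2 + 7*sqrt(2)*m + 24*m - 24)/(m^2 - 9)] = 2*(7*sqrt(2)*m^3 + 33*m^3 - 189*sqrt(2)*m^2 - 99*m^2 + 189*sqrt(2)*m + 891*m - 567*sqrt(2) - 297)/(m^6 - 27*m^4 + 243*m^2 - 729)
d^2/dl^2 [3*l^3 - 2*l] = 18*l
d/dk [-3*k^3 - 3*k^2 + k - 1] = -9*k^2 - 6*k + 1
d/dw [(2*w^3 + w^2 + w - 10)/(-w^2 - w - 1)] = (-2*w^4 - 4*w^3 - 6*w^2 - 22*w - 11)/(w^4 + 2*w^3 + 3*w^2 + 2*w + 1)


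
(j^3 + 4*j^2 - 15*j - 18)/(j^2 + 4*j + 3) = (j^2 + 3*j - 18)/(j + 3)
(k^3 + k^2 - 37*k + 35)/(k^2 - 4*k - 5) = (k^2 + 6*k - 7)/(k + 1)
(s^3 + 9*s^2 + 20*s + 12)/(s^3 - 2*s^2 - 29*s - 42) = (s^2 + 7*s + 6)/(s^2 - 4*s - 21)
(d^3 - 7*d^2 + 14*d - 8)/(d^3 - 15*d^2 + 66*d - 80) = (d^2 - 5*d + 4)/(d^2 - 13*d + 40)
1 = 1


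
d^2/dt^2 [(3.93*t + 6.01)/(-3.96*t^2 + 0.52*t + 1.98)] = ((3.93*t + 6.01)*(7.92*t - 0.52)*(15.84*t - 1.04) + (93.3768*t + 43.512)*(-3.96*t^2 + 0.52*t + 1.98))/(-3.96*t^2 + 0.52*t + 1.98)^3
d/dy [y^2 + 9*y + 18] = 2*y + 9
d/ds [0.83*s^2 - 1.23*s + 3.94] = 1.66*s - 1.23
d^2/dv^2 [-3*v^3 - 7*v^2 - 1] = -18*v - 14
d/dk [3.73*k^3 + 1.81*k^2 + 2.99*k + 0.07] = 11.19*k^2 + 3.62*k + 2.99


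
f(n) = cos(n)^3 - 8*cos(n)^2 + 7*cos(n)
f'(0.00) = 0.00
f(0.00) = 0.00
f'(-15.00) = 13.58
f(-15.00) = -10.37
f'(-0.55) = -2.33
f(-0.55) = 0.77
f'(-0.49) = -2.25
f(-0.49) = 0.64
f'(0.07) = 0.42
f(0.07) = 0.01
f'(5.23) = -0.16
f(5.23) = 1.63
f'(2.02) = -13.07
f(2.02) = -4.63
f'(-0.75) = -2.11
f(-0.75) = 1.23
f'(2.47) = -13.29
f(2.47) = -10.86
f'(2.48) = -13.20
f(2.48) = -10.99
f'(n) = -3*sin(n)*cos(n)^2 + 16*sin(n)*cos(n) - 7*sin(n)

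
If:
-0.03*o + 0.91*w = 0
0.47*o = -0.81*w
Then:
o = 0.00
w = 0.00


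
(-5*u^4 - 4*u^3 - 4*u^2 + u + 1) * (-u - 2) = 5*u^5 + 14*u^4 + 12*u^3 + 7*u^2 - 3*u - 2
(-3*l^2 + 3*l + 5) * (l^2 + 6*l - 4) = -3*l^4 - 15*l^3 + 35*l^2 + 18*l - 20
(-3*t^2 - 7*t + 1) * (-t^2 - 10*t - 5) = 3*t^4 + 37*t^3 + 84*t^2 + 25*t - 5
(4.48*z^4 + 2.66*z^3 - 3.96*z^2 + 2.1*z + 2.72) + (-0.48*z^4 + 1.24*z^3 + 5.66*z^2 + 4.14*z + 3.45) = 4.0*z^4 + 3.9*z^3 + 1.7*z^2 + 6.24*z + 6.17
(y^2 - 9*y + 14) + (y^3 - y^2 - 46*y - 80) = y^3 - 55*y - 66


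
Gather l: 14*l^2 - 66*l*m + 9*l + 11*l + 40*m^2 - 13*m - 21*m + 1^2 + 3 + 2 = 14*l^2 + l*(20 - 66*m) + 40*m^2 - 34*m + 6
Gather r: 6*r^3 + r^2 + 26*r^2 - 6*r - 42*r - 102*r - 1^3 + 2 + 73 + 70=6*r^3 + 27*r^2 - 150*r + 144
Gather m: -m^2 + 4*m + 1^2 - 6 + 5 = -m^2 + 4*m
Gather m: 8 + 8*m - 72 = 8*m - 64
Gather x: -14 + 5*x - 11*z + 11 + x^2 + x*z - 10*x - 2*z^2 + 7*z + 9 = x^2 + x*(z - 5) - 2*z^2 - 4*z + 6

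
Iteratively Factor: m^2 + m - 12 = (m + 4)*(m - 3)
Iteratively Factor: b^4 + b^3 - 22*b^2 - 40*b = (b - 5)*(b^3 + 6*b^2 + 8*b) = (b - 5)*(b + 2)*(b^2 + 4*b) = (b - 5)*(b + 2)*(b + 4)*(b)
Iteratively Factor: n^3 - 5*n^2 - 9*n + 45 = (n + 3)*(n^2 - 8*n + 15) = (n - 3)*(n + 3)*(n - 5)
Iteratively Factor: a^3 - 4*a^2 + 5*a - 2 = (a - 1)*(a^2 - 3*a + 2) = (a - 1)^2*(a - 2)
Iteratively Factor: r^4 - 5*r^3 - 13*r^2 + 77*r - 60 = (r - 1)*(r^3 - 4*r^2 - 17*r + 60) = (r - 5)*(r - 1)*(r^2 + r - 12) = (r - 5)*(r - 3)*(r - 1)*(r + 4)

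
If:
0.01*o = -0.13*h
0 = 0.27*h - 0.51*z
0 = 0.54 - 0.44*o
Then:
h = -0.09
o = 1.23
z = -0.05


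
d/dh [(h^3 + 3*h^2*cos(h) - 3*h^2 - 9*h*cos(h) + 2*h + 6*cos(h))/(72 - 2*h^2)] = (3*h^4*sin(h) - h^4 - 9*h^3*sin(h) - 102*h^2*sin(h) - 9*h^2*cos(h) + 110*h^2 + 324*h*sin(h) + 228*h*cos(h) - 216*h - 216*sin(h) - 324*cos(h) + 72)/(2*(h^4 - 72*h^2 + 1296))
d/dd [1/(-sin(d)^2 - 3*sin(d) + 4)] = (2*sin(d) + 3)*cos(d)/(sin(d)^2 + 3*sin(d) - 4)^2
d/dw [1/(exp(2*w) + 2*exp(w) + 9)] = -2*(exp(w) + 1)*exp(w)/(exp(2*w) + 2*exp(w) + 9)^2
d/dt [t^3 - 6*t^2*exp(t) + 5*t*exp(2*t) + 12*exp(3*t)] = -6*t^2*exp(t) + 3*t^2 + 10*t*exp(2*t) - 12*t*exp(t) + 36*exp(3*t) + 5*exp(2*t)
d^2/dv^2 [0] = 0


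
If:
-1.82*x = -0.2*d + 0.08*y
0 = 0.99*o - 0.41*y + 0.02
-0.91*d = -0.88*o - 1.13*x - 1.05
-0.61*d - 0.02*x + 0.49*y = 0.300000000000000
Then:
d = 3.11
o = 1.84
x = 0.14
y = 4.49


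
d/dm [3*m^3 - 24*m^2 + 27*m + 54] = 9*m^2 - 48*m + 27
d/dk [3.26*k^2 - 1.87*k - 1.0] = 6.52*k - 1.87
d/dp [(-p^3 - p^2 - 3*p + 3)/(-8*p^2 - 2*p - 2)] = (2*p^4 + p^3 - 4*p^2 + 13*p + 3)/(16*p^4 + 8*p^3 + 9*p^2 + 2*p + 1)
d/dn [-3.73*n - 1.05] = -3.73000000000000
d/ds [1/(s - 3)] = -1/(s - 3)^2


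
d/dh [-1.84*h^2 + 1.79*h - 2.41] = 1.79 - 3.68*h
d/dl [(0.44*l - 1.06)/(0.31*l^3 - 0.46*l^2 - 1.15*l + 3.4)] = (-0.2728*l^3 + 1.1882*l^2 - 0.9752*l + 0.277)/(0.0961*l^6 - 0.2852*l^5 - 0.5014*l^4 + 3.166*l^3 - 1.8055*l^2 - 7.82*l + 11.56)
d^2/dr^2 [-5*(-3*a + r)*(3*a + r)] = -10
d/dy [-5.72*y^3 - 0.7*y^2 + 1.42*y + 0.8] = -17.16*y^2 - 1.4*y + 1.42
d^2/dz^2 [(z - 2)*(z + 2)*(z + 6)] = 6*z + 12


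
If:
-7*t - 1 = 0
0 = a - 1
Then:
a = 1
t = -1/7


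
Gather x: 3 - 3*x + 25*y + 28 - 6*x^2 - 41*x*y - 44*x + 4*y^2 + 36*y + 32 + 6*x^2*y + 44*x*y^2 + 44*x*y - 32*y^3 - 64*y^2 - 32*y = x^2*(6*y - 6) + x*(44*y^2 + 3*y - 47) - 32*y^3 - 60*y^2 + 29*y + 63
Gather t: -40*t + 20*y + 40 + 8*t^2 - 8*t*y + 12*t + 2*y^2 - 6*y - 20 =8*t^2 + t*(-8*y - 28) + 2*y^2 + 14*y + 20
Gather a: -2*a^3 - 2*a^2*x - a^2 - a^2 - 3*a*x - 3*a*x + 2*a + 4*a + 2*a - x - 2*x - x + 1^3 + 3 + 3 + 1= -2*a^3 + a^2*(-2*x - 2) + a*(8 - 6*x) - 4*x + 8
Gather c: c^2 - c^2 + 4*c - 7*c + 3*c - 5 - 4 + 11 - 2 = 0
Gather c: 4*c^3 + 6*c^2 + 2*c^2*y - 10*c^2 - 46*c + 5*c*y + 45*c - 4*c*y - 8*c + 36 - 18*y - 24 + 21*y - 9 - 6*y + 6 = 4*c^3 + c^2*(2*y - 4) + c*(y - 9) - 3*y + 9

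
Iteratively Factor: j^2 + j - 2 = (j - 1)*(j + 2)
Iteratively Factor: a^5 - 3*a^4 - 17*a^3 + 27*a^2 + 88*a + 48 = (a - 4)*(a^4 + a^3 - 13*a^2 - 25*a - 12) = (a - 4)^2*(a^3 + 5*a^2 + 7*a + 3) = (a - 4)^2*(a + 1)*(a^2 + 4*a + 3) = (a - 4)^2*(a + 1)*(a + 3)*(a + 1)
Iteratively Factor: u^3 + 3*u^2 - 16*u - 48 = (u + 3)*(u^2 - 16) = (u - 4)*(u + 3)*(u + 4)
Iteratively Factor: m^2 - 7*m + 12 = (m - 3)*(m - 4)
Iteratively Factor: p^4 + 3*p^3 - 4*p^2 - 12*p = (p)*(p^3 + 3*p^2 - 4*p - 12) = p*(p + 3)*(p^2 - 4) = p*(p - 2)*(p + 3)*(p + 2)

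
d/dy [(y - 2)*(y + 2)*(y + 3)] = 3*y^2 + 6*y - 4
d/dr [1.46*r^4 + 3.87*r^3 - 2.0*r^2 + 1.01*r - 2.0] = 5.84*r^3 + 11.61*r^2 - 4.0*r + 1.01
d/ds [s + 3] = 1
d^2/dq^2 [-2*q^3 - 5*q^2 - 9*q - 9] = -12*q - 10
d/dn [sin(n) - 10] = cos(n)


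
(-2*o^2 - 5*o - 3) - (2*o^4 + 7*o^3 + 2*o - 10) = -2*o^4 - 7*o^3 - 2*o^2 - 7*o + 7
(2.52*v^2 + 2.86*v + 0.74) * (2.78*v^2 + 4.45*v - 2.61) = 7.0056*v^4 + 19.1648*v^3 + 8.207*v^2 - 4.1716*v - 1.9314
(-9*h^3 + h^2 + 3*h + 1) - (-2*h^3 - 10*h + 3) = -7*h^3 + h^2 + 13*h - 2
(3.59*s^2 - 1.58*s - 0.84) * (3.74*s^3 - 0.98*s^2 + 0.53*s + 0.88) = 13.4266*s^5 - 9.4274*s^4 + 0.3095*s^3 + 3.145*s^2 - 1.8356*s - 0.7392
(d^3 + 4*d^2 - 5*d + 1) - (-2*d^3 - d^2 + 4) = 3*d^3 + 5*d^2 - 5*d - 3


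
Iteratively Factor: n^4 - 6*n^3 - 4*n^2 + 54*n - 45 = (n - 3)*(n^3 - 3*n^2 - 13*n + 15) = (n - 3)*(n + 3)*(n^2 - 6*n + 5) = (n - 5)*(n - 3)*(n + 3)*(n - 1)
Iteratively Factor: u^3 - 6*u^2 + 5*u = (u - 5)*(u^2 - u) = (u - 5)*(u - 1)*(u)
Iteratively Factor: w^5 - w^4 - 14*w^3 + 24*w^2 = (w + 4)*(w^4 - 5*w^3 + 6*w^2) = w*(w + 4)*(w^3 - 5*w^2 + 6*w) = w^2*(w + 4)*(w^2 - 5*w + 6) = w^2*(w - 2)*(w + 4)*(w - 3)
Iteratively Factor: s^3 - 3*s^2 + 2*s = (s - 1)*(s^2 - 2*s) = (s - 2)*(s - 1)*(s)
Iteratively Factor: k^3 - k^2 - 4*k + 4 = (k - 2)*(k^2 + k - 2) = (k - 2)*(k - 1)*(k + 2)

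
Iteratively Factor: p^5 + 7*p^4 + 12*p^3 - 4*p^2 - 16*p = (p + 4)*(p^4 + 3*p^3 - 4*p) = (p - 1)*(p + 4)*(p^3 + 4*p^2 + 4*p) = (p - 1)*(p + 2)*(p + 4)*(p^2 + 2*p) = (p - 1)*(p + 2)^2*(p + 4)*(p)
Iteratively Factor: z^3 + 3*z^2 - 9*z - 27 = (z - 3)*(z^2 + 6*z + 9) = (z - 3)*(z + 3)*(z + 3)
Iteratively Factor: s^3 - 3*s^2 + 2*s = (s - 2)*(s^2 - s) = s*(s - 2)*(s - 1)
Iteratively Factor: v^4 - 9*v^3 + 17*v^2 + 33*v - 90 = (v - 3)*(v^3 - 6*v^2 - v + 30) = (v - 3)^2*(v^2 - 3*v - 10) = (v - 5)*(v - 3)^2*(v + 2)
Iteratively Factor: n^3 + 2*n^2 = (n + 2)*(n^2) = n*(n + 2)*(n)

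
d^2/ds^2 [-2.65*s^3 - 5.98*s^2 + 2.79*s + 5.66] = -15.9*s - 11.96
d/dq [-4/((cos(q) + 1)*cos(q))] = -(4*sin(q)/cos(q)^2 + 8*tan(q))/(cos(q) + 1)^2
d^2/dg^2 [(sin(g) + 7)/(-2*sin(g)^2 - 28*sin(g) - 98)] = (sin(g)^2 - 7*sin(g) - 2)/(2*(sin(g) + 7)^3)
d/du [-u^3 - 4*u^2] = u*(-3*u - 8)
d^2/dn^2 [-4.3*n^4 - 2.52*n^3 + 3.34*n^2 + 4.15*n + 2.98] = -51.6*n^2 - 15.12*n + 6.68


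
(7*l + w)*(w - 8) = 7*l*w - 56*l + w^2 - 8*w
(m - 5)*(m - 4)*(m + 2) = m^3 - 7*m^2 + 2*m + 40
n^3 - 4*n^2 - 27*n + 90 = (n - 6)*(n - 3)*(n + 5)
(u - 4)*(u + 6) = u^2 + 2*u - 24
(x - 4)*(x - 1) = x^2 - 5*x + 4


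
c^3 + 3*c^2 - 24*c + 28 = (c - 2)^2*(c + 7)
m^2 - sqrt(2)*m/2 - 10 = (m - 5*sqrt(2)/2)*(m + 2*sqrt(2))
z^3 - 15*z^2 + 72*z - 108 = (z - 6)^2*(z - 3)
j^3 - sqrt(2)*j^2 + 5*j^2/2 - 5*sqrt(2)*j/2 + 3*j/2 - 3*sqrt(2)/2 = (j + 1)*(j + 3/2)*(j - sqrt(2))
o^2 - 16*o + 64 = (o - 8)^2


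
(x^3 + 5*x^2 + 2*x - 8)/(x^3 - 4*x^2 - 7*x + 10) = (x + 4)/(x - 5)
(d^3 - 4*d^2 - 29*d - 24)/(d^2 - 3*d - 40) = (d^2 + 4*d + 3)/(d + 5)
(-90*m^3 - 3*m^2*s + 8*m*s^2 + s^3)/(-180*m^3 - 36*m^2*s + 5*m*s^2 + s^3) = (-3*m + s)/(-6*m + s)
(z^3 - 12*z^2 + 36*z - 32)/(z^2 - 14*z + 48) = (z^2 - 4*z + 4)/(z - 6)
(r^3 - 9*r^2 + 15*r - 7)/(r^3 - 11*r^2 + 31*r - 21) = (r - 1)/(r - 3)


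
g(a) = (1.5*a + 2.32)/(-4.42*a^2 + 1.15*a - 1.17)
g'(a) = (1.5*a + 2.32)*(8.84*a - 1.15)/(-4.42*a^2 + 1.15*a - 1.17)^2 + 1.5/(-4.42*a^2 + 1.15*a - 1.17)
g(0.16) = -2.33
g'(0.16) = -0.80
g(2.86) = -0.19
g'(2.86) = 0.09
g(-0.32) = -0.92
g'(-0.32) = -2.60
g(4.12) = -0.12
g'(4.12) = 0.04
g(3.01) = -0.18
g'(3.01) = 0.08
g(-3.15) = 0.05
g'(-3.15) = -0.00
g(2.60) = -0.22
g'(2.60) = 0.12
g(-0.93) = -0.15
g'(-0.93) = -0.48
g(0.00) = -1.98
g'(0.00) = -3.23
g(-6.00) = 0.04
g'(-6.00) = 0.00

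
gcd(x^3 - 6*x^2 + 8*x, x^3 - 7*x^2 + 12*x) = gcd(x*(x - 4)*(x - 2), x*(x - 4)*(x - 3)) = x^2 - 4*x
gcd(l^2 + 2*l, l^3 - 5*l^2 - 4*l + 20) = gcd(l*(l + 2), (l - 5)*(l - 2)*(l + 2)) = l + 2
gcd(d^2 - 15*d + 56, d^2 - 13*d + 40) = d - 8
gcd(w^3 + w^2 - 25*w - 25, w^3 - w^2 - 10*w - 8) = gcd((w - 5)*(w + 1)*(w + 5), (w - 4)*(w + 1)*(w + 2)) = w + 1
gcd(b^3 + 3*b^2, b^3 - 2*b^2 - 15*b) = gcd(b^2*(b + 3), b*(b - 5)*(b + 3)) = b^2 + 3*b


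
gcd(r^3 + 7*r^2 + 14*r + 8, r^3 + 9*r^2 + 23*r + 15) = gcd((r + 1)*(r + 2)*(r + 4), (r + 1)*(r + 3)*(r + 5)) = r + 1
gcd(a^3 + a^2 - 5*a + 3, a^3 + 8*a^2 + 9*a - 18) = a^2 + 2*a - 3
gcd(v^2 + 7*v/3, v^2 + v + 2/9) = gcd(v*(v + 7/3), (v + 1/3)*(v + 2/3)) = 1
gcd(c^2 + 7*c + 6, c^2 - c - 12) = 1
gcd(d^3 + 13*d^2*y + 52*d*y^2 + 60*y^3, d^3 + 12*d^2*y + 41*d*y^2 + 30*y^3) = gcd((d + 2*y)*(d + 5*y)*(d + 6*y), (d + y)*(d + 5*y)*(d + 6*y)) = d^2 + 11*d*y + 30*y^2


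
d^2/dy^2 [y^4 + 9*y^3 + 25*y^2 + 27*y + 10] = 12*y^2 + 54*y + 50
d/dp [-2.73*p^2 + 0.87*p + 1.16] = 0.87 - 5.46*p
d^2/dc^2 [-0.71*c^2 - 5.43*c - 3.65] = -1.42000000000000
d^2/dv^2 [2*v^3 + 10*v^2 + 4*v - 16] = 12*v + 20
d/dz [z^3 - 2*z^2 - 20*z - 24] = 3*z^2 - 4*z - 20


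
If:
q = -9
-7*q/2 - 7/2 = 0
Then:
No Solution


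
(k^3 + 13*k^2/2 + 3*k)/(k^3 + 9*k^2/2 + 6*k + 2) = k*(k + 6)/(k^2 + 4*k + 4)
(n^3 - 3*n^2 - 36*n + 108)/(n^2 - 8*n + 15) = (n^2 - 36)/(n - 5)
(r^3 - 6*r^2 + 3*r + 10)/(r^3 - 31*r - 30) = (r^2 - 7*r + 10)/(r^2 - r - 30)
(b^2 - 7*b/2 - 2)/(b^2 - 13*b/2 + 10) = (2*b + 1)/(2*b - 5)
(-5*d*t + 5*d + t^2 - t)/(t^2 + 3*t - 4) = (-5*d + t)/(t + 4)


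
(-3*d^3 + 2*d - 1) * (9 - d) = 3*d^4 - 27*d^3 - 2*d^2 + 19*d - 9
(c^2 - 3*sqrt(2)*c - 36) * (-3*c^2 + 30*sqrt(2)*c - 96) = -3*c^4 + 39*sqrt(2)*c^3 - 168*c^2 - 792*sqrt(2)*c + 3456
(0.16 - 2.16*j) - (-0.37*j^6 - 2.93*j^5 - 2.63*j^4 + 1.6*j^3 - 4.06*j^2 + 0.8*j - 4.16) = 0.37*j^6 + 2.93*j^5 + 2.63*j^4 - 1.6*j^3 + 4.06*j^2 - 2.96*j + 4.32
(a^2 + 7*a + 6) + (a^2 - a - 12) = 2*a^2 + 6*a - 6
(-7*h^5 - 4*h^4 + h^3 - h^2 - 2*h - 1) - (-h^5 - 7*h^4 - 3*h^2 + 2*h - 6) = -6*h^5 + 3*h^4 + h^3 + 2*h^2 - 4*h + 5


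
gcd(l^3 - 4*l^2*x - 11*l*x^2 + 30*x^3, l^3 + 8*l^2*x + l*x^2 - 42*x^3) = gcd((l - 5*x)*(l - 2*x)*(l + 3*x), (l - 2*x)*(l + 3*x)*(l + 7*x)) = -l^2 - l*x + 6*x^2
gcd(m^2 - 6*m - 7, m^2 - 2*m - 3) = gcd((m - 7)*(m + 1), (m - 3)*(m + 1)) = m + 1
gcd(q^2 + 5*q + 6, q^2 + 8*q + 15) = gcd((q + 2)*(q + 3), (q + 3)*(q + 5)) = q + 3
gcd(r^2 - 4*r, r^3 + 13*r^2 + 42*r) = r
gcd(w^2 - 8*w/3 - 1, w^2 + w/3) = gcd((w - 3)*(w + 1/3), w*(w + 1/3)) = w + 1/3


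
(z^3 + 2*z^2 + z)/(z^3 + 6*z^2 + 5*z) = (z + 1)/(z + 5)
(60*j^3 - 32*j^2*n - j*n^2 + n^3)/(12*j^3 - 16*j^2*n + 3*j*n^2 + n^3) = (5*j - n)/(j - n)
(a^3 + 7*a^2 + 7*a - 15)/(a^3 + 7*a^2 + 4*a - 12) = (a^2 + 8*a + 15)/(a^2 + 8*a + 12)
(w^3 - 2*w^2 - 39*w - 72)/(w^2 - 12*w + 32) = (w^2 + 6*w + 9)/(w - 4)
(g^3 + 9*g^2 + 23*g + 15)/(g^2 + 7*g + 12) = (g^2 + 6*g + 5)/(g + 4)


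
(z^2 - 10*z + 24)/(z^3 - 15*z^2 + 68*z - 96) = (z - 6)/(z^2 - 11*z + 24)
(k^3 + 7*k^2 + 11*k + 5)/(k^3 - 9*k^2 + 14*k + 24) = (k^2 + 6*k + 5)/(k^2 - 10*k + 24)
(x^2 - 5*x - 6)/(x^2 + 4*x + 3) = (x - 6)/(x + 3)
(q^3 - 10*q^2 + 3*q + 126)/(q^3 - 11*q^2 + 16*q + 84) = (q + 3)/(q + 2)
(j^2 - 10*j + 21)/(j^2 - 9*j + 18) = (j - 7)/(j - 6)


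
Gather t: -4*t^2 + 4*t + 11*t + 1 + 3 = -4*t^2 + 15*t + 4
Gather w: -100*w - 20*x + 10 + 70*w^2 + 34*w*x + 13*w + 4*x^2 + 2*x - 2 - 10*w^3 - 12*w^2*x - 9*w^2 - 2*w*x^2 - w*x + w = -10*w^3 + w^2*(61 - 12*x) + w*(-2*x^2 + 33*x - 86) + 4*x^2 - 18*x + 8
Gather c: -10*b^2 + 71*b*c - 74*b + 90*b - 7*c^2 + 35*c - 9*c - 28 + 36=-10*b^2 + 16*b - 7*c^2 + c*(71*b + 26) + 8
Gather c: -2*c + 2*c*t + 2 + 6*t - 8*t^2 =c*(2*t - 2) - 8*t^2 + 6*t + 2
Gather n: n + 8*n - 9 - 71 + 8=9*n - 72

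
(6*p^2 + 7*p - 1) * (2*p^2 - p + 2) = 12*p^4 + 8*p^3 + 3*p^2 + 15*p - 2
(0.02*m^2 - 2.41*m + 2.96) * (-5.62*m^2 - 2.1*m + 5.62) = -0.1124*m^4 + 13.5022*m^3 - 11.4618*m^2 - 19.7602*m + 16.6352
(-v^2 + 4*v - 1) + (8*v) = -v^2 + 12*v - 1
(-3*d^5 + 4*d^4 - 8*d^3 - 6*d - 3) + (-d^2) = -3*d^5 + 4*d^4 - 8*d^3 - d^2 - 6*d - 3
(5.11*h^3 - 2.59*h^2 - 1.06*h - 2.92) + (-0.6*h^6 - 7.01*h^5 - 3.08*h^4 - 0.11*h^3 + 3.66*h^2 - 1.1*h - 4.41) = -0.6*h^6 - 7.01*h^5 - 3.08*h^4 + 5.0*h^3 + 1.07*h^2 - 2.16*h - 7.33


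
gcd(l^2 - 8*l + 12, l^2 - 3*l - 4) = 1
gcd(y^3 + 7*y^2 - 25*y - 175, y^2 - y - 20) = y - 5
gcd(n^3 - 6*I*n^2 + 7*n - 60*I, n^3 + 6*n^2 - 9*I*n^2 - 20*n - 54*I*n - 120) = n^2 - 9*I*n - 20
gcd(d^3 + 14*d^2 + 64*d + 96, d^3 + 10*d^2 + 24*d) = d^2 + 10*d + 24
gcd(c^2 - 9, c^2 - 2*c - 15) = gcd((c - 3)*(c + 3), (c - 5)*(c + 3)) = c + 3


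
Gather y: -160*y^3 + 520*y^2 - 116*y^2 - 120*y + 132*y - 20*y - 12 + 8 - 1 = -160*y^3 + 404*y^2 - 8*y - 5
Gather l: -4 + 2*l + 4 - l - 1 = l - 1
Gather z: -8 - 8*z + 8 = -8*z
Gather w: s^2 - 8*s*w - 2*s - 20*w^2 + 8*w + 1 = s^2 - 2*s - 20*w^2 + w*(8 - 8*s) + 1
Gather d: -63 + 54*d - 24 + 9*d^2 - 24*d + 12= 9*d^2 + 30*d - 75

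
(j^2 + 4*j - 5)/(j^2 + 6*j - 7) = (j + 5)/(j + 7)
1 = 1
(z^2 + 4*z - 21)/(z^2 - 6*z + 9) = (z + 7)/(z - 3)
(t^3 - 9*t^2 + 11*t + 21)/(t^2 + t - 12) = (t^2 - 6*t - 7)/(t + 4)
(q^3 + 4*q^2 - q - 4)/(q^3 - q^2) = 1 + 5/q + 4/q^2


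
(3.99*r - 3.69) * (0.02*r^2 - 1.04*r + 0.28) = 0.0798*r^3 - 4.2234*r^2 + 4.9548*r - 1.0332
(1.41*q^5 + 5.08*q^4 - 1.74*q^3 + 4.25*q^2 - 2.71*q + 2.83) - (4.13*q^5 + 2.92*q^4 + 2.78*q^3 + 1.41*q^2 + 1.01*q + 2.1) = -2.72*q^5 + 2.16*q^4 - 4.52*q^3 + 2.84*q^2 - 3.72*q + 0.73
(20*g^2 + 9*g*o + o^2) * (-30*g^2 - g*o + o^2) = -600*g^4 - 290*g^3*o - 19*g^2*o^2 + 8*g*o^3 + o^4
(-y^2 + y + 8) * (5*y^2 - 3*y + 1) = -5*y^4 + 8*y^3 + 36*y^2 - 23*y + 8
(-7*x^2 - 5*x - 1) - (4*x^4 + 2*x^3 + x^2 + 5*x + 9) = -4*x^4 - 2*x^3 - 8*x^2 - 10*x - 10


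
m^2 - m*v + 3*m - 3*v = (m + 3)*(m - v)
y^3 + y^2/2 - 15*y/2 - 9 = (y - 3)*(y + 3/2)*(y + 2)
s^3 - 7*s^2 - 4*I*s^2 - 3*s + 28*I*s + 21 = (s - 7)*(s - 3*I)*(s - I)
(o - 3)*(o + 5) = o^2 + 2*o - 15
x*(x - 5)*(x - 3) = x^3 - 8*x^2 + 15*x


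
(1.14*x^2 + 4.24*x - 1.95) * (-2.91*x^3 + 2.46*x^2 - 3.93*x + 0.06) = -3.3174*x^5 - 9.534*x^4 + 11.6247*x^3 - 21.3918*x^2 + 7.9179*x - 0.117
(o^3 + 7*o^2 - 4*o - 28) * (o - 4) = o^4 + 3*o^3 - 32*o^2 - 12*o + 112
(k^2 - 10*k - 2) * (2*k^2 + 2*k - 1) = 2*k^4 - 18*k^3 - 25*k^2 + 6*k + 2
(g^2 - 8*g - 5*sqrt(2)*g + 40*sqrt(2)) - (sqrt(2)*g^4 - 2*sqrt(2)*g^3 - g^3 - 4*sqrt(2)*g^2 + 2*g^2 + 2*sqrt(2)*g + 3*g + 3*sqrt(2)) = -sqrt(2)*g^4 + g^3 + 2*sqrt(2)*g^3 - g^2 + 4*sqrt(2)*g^2 - 11*g - 7*sqrt(2)*g + 37*sqrt(2)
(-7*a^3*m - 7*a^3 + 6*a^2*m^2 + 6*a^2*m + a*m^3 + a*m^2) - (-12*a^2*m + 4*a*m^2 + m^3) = -7*a^3*m - 7*a^3 + 6*a^2*m^2 + 18*a^2*m + a*m^3 - 3*a*m^2 - m^3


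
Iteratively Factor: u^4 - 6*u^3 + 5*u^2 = (u - 5)*(u^3 - u^2) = u*(u - 5)*(u^2 - u) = u*(u - 5)*(u - 1)*(u)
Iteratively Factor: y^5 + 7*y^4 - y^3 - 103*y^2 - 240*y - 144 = (y + 3)*(y^4 + 4*y^3 - 13*y^2 - 64*y - 48) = (y - 4)*(y + 3)*(y^3 + 8*y^2 + 19*y + 12) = (y - 4)*(y + 3)*(y + 4)*(y^2 + 4*y + 3) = (y - 4)*(y + 1)*(y + 3)*(y + 4)*(y + 3)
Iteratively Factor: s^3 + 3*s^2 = (s)*(s^2 + 3*s) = s*(s + 3)*(s)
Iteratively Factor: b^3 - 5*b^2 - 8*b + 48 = (b + 3)*(b^2 - 8*b + 16) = (b - 4)*(b + 3)*(b - 4)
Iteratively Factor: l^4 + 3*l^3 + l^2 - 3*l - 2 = (l + 2)*(l^3 + l^2 - l - 1) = (l + 1)*(l + 2)*(l^2 - 1) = (l - 1)*(l + 1)*(l + 2)*(l + 1)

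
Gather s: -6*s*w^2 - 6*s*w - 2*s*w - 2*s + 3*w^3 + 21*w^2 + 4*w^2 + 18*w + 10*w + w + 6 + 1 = s*(-6*w^2 - 8*w - 2) + 3*w^3 + 25*w^2 + 29*w + 7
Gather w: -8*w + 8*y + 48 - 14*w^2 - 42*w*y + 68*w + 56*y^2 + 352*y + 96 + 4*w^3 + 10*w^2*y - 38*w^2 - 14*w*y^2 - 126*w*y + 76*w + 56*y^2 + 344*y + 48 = 4*w^3 + w^2*(10*y - 52) + w*(-14*y^2 - 168*y + 136) + 112*y^2 + 704*y + 192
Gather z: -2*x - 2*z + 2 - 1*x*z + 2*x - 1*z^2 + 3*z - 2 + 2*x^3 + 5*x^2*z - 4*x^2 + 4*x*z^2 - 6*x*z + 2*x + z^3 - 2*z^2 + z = 2*x^3 - 4*x^2 + 2*x + z^3 + z^2*(4*x - 3) + z*(5*x^2 - 7*x + 2)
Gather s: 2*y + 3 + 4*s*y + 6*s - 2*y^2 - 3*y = s*(4*y + 6) - 2*y^2 - y + 3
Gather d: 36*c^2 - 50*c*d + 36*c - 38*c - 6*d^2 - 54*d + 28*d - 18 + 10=36*c^2 - 2*c - 6*d^2 + d*(-50*c - 26) - 8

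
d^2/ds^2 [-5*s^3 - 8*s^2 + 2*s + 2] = -30*s - 16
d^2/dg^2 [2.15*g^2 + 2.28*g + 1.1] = 4.30000000000000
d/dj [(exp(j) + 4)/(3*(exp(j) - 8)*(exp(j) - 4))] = (-exp(2*j) - 8*exp(j) + 80)*exp(j)/(3*(exp(4*j) - 24*exp(3*j) + 208*exp(2*j) - 768*exp(j) + 1024))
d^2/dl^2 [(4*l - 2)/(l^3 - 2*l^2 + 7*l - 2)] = 4*((2*l - 1)*(3*l^2 - 4*l + 7)^2 + (-6*l^2 + 8*l - (2*l - 1)*(3*l - 2) - 14)*(l^3 - 2*l^2 + 7*l - 2))/(l^3 - 2*l^2 + 7*l - 2)^3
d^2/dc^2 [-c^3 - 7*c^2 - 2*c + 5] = -6*c - 14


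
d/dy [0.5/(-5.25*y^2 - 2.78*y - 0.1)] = (5.25*y + 1.39)/(5.25*y^2 + 2.78*y + 0.1)^2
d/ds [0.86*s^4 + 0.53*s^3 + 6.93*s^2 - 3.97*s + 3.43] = 3.44*s^3 + 1.59*s^2 + 13.86*s - 3.97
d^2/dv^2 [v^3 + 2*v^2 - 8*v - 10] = 6*v + 4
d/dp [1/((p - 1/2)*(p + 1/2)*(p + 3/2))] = 16*(-12*p^2 - 12*p + 1)/(64*p^6 + 192*p^5 + 112*p^4 - 96*p^3 - 68*p^2 + 12*p + 9)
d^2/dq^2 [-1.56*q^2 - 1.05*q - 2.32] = -3.12000000000000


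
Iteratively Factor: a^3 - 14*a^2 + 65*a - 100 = (a - 5)*(a^2 - 9*a + 20) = (a - 5)*(a - 4)*(a - 5)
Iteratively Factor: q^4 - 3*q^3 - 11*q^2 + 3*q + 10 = (q + 2)*(q^3 - 5*q^2 - q + 5) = (q + 1)*(q + 2)*(q^2 - 6*q + 5) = (q - 5)*(q + 1)*(q + 2)*(q - 1)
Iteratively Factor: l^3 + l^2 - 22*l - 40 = (l + 2)*(l^2 - l - 20) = (l + 2)*(l + 4)*(l - 5)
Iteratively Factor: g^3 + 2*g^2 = (g + 2)*(g^2) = g*(g + 2)*(g)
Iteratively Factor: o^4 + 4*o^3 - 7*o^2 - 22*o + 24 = (o + 3)*(o^3 + o^2 - 10*o + 8) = (o - 2)*(o + 3)*(o^2 + 3*o - 4) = (o - 2)*(o - 1)*(o + 3)*(o + 4)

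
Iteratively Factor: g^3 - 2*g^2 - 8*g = (g)*(g^2 - 2*g - 8) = g*(g - 4)*(g + 2)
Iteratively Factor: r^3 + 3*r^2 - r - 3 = (r - 1)*(r^2 + 4*r + 3) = (r - 1)*(r + 1)*(r + 3)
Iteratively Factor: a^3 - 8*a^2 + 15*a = (a - 5)*(a^2 - 3*a) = (a - 5)*(a - 3)*(a)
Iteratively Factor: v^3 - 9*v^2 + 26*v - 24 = (v - 4)*(v^2 - 5*v + 6) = (v - 4)*(v - 2)*(v - 3)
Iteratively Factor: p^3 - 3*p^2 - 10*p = (p - 5)*(p^2 + 2*p) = (p - 5)*(p + 2)*(p)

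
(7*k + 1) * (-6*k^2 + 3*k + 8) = -42*k^3 + 15*k^2 + 59*k + 8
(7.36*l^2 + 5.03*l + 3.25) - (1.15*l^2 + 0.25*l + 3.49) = 6.21*l^2 + 4.78*l - 0.24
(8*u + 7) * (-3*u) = -24*u^2 - 21*u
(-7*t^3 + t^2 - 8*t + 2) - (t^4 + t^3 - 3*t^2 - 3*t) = -t^4 - 8*t^3 + 4*t^2 - 5*t + 2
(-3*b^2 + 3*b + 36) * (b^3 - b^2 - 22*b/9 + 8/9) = -3*b^5 + 6*b^4 + 121*b^3/3 - 46*b^2 - 256*b/3 + 32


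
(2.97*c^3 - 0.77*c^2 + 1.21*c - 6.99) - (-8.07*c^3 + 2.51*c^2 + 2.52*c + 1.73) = 11.04*c^3 - 3.28*c^2 - 1.31*c - 8.72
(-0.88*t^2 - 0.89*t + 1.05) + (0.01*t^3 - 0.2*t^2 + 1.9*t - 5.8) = 0.01*t^3 - 1.08*t^2 + 1.01*t - 4.75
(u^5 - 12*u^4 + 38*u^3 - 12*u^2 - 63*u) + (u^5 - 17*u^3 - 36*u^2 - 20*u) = 2*u^5 - 12*u^4 + 21*u^3 - 48*u^2 - 83*u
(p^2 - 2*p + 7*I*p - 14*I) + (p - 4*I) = p^2 - p + 7*I*p - 18*I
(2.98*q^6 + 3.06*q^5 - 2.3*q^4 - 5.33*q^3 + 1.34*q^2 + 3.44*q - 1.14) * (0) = 0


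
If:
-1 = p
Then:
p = -1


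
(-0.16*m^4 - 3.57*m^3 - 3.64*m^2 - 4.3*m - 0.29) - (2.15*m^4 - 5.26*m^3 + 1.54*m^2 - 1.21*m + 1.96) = -2.31*m^4 + 1.69*m^3 - 5.18*m^2 - 3.09*m - 2.25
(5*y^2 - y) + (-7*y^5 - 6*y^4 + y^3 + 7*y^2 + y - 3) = -7*y^5 - 6*y^4 + y^3 + 12*y^2 - 3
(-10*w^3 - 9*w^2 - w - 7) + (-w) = -10*w^3 - 9*w^2 - 2*w - 7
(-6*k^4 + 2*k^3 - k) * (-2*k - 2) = 12*k^5 + 8*k^4 - 4*k^3 + 2*k^2 + 2*k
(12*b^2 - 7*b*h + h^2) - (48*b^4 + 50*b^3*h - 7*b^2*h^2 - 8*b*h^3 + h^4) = -48*b^4 - 50*b^3*h + 7*b^2*h^2 + 12*b^2 + 8*b*h^3 - 7*b*h - h^4 + h^2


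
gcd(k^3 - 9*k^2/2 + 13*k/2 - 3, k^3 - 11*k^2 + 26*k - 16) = k^2 - 3*k + 2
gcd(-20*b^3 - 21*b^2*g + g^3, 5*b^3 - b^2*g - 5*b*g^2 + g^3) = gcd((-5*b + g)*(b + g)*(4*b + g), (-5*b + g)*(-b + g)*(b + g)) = 5*b^2 + 4*b*g - g^2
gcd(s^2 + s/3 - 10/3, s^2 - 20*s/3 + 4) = 1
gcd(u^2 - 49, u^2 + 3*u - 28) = u + 7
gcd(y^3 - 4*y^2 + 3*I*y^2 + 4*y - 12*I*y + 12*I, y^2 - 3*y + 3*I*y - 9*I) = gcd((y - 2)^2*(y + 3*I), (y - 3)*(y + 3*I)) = y + 3*I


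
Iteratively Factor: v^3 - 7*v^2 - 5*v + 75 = (v - 5)*(v^2 - 2*v - 15) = (v - 5)^2*(v + 3)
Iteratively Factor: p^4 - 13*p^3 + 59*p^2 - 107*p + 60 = (p - 4)*(p^3 - 9*p^2 + 23*p - 15) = (p - 5)*(p - 4)*(p^2 - 4*p + 3) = (p - 5)*(p - 4)*(p - 1)*(p - 3)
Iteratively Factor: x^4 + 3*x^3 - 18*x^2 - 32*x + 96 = (x + 4)*(x^3 - x^2 - 14*x + 24) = (x + 4)^2*(x^2 - 5*x + 6) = (x - 3)*(x + 4)^2*(x - 2)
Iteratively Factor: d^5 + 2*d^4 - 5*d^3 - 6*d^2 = (d + 3)*(d^4 - d^3 - 2*d^2) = d*(d + 3)*(d^3 - d^2 - 2*d) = d*(d - 2)*(d + 3)*(d^2 + d) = d^2*(d - 2)*(d + 3)*(d + 1)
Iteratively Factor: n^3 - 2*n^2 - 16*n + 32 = (n + 4)*(n^2 - 6*n + 8) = (n - 4)*(n + 4)*(n - 2)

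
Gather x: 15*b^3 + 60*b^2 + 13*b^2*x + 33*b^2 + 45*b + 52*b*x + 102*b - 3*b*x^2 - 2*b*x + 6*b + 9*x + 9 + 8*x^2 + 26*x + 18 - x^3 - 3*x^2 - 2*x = 15*b^3 + 93*b^2 + 153*b - x^3 + x^2*(5 - 3*b) + x*(13*b^2 + 50*b + 33) + 27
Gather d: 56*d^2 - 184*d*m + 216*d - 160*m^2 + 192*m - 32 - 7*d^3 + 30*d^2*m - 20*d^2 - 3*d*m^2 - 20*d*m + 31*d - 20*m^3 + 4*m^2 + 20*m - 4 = -7*d^3 + d^2*(30*m + 36) + d*(-3*m^2 - 204*m + 247) - 20*m^3 - 156*m^2 + 212*m - 36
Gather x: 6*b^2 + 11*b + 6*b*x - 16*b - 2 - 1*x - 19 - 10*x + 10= 6*b^2 - 5*b + x*(6*b - 11) - 11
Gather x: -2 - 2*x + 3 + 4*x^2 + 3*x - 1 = 4*x^2 + x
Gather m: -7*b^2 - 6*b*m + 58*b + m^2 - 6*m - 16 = -7*b^2 + 58*b + m^2 + m*(-6*b - 6) - 16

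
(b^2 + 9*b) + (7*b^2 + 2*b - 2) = 8*b^2 + 11*b - 2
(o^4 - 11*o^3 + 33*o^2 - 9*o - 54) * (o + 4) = o^5 - 7*o^4 - 11*o^3 + 123*o^2 - 90*o - 216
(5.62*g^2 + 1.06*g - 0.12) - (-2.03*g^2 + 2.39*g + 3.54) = 7.65*g^2 - 1.33*g - 3.66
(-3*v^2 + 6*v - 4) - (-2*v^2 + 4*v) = -v^2 + 2*v - 4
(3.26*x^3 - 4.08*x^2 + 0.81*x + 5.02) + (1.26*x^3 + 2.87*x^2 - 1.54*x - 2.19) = 4.52*x^3 - 1.21*x^2 - 0.73*x + 2.83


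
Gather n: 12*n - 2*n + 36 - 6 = 10*n + 30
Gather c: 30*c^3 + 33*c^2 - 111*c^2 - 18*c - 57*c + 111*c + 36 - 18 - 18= 30*c^3 - 78*c^2 + 36*c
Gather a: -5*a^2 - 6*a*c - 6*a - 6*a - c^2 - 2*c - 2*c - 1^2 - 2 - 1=-5*a^2 + a*(-6*c - 12) - c^2 - 4*c - 4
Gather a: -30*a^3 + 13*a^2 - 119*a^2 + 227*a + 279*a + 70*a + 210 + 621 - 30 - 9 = -30*a^3 - 106*a^2 + 576*a + 792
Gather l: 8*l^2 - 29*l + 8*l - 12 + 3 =8*l^2 - 21*l - 9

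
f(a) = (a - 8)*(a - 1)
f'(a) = 2*a - 9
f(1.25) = -1.69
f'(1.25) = -6.50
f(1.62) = -3.96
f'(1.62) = -5.76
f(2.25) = -7.19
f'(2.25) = -4.50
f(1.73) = -4.58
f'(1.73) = -5.54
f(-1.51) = 23.87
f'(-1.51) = -12.02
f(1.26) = -1.75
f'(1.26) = -6.48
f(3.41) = -11.06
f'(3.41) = -2.18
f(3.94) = -11.94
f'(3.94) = -1.12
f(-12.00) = 260.00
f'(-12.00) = -33.00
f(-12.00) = 260.00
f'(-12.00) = -33.00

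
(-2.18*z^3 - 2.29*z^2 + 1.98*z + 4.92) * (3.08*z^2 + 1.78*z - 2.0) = -6.7144*z^5 - 10.9336*z^4 + 6.3822*z^3 + 23.258*z^2 + 4.7976*z - 9.84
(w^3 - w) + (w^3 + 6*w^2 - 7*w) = 2*w^3 + 6*w^2 - 8*w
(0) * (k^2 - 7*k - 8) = 0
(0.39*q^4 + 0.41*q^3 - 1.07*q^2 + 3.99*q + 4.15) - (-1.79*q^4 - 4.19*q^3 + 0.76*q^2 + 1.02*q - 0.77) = 2.18*q^4 + 4.6*q^3 - 1.83*q^2 + 2.97*q + 4.92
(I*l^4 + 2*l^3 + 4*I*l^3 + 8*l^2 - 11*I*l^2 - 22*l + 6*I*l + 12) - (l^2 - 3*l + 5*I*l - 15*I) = I*l^4 + 2*l^3 + 4*I*l^3 + 7*l^2 - 11*I*l^2 - 19*l + I*l + 12 + 15*I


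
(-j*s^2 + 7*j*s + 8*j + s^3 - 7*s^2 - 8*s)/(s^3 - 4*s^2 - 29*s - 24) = (-j + s)/(s + 3)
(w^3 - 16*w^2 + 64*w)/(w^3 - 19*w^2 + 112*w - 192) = w/(w - 3)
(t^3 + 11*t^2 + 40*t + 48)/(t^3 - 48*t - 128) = (t + 3)/(t - 8)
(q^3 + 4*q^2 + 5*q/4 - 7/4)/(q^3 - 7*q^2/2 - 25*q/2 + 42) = (2*q^2 + q - 1)/(2*(q^2 - 7*q + 12))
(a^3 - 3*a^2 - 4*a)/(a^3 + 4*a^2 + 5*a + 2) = a*(a - 4)/(a^2 + 3*a + 2)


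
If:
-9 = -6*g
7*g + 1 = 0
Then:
No Solution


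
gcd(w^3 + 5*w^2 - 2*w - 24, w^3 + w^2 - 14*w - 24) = w + 3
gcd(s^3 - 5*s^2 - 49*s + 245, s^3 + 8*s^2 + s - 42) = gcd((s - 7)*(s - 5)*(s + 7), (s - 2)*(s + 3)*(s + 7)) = s + 7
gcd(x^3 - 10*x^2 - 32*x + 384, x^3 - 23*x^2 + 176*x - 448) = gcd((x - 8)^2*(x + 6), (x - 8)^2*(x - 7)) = x^2 - 16*x + 64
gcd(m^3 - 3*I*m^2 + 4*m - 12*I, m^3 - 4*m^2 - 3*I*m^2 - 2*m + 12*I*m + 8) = m - 2*I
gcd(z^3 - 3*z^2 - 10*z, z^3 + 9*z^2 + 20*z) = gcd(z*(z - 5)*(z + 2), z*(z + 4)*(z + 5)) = z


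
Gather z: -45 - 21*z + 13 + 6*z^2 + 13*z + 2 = 6*z^2 - 8*z - 30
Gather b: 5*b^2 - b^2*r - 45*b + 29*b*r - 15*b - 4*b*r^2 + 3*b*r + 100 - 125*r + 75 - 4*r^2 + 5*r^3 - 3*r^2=b^2*(5 - r) + b*(-4*r^2 + 32*r - 60) + 5*r^3 - 7*r^2 - 125*r + 175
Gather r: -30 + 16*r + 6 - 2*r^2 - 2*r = -2*r^2 + 14*r - 24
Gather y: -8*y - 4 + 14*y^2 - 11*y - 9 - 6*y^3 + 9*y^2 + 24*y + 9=-6*y^3 + 23*y^2 + 5*y - 4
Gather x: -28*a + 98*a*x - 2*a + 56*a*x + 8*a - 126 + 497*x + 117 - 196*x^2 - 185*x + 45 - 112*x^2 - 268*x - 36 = -22*a - 308*x^2 + x*(154*a + 44)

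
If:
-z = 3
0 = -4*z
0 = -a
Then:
No Solution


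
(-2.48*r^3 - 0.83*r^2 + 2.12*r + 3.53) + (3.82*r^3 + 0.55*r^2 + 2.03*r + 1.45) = 1.34*r^3 - 0.28*r^2 + 4.15*r + 4.98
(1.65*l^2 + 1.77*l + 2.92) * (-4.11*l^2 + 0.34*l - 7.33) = -6.7815*l^4 - 6.7137*l^3 - 23.4939*l^2 - 11.9813*l - 21.4036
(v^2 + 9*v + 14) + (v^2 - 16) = 2*v^2 + 9*v - 2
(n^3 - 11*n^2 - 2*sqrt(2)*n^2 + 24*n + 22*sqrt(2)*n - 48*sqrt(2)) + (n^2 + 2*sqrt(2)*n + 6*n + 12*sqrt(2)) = n^3 - 10*n^2 - 2*sqrt(2)*n^2 + 30*n + 24*sqrt(2)*n - 36*sqrt(2)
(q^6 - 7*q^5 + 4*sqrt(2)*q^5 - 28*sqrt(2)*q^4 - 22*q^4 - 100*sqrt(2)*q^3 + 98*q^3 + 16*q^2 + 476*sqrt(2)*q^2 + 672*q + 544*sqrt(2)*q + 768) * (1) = q^6 - 7*q^5 + 4*sqrt(2)*q^5 - 28*sqrt(2)*q^4 - 22*q^4 - 100*sqrt(2)*q^3 + 98*q^3 + 16*q^2 + 476*sqrt(2)*q^2 + 672*q + 544*sqrt(2)*q + 768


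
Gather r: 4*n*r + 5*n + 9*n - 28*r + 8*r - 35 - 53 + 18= 14*n + r*(4*n - 20) - 70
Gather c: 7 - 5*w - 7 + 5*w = 0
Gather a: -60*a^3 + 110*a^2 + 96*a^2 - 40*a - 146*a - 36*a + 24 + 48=-60*a^3 + 206*a^2 - 222*a + 72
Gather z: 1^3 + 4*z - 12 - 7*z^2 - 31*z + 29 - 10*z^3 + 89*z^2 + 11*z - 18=-10*z^3 + 82*z^2 - 16*z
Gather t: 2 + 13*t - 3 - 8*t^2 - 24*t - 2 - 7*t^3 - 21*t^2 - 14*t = -7*t^3 - 29*t^2 - 25*t - 3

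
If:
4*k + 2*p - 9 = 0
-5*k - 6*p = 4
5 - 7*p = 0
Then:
No Solution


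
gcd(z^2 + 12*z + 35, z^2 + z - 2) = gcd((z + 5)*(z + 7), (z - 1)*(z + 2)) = 1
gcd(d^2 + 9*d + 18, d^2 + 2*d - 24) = d + 6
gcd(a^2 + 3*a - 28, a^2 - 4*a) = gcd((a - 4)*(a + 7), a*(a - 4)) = a - 4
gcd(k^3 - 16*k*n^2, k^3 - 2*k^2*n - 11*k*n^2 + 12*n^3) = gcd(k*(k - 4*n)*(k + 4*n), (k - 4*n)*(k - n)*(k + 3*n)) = k - 4*n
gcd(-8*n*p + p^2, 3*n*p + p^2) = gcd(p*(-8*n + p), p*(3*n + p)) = p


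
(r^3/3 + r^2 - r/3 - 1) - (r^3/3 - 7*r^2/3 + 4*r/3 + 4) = 10*r^2/3 - 5*r/3 - 5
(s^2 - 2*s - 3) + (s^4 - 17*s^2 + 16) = s^4 - 16*s^2 - 2*s + 13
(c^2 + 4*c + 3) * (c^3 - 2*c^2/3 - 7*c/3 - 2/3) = c^5 + 10*c^4/3 - 2*c^3 - 12*c^2 - 29*c/3 - 2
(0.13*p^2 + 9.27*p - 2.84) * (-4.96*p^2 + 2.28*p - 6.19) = -0.6448*p^4 - 45.6828*p^3 + 34.4173*p^2 - 63.8565*p + 17.5796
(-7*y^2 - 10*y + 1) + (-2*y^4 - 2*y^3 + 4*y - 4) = -2*y^4 - 2*y^3 - 7*y^2 - 6*y - 3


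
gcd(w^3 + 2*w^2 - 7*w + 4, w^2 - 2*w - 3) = 1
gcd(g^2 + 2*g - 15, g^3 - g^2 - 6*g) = g - 3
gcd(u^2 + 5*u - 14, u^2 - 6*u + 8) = u - 2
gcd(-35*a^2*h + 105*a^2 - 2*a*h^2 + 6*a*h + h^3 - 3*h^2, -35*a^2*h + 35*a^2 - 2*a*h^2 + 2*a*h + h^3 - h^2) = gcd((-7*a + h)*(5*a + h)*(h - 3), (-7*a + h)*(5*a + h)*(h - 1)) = 35*a^2 + 2*a*h - h^2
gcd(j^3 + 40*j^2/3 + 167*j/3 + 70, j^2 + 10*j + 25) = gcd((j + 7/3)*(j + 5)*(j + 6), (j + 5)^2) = j + 5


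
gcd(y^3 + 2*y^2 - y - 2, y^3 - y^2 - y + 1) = y^2 - 1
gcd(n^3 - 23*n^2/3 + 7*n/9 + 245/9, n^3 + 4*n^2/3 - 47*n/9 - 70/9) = n^2 - 2*n/3 - 35/9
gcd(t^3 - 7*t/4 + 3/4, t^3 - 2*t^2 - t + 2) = t - 1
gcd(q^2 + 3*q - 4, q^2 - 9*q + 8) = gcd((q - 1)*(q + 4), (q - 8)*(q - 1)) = q - 1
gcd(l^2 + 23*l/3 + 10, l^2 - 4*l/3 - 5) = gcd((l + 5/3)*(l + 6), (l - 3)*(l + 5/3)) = l + 5/3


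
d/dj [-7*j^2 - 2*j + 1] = -14*j - 2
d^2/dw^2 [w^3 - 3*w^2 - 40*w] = 6*w - 6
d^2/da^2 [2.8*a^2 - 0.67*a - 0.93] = 5.60000000000000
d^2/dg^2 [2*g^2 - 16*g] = 4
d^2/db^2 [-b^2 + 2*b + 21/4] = -2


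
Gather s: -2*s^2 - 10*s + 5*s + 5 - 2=-2*s^2 - 5*s + 3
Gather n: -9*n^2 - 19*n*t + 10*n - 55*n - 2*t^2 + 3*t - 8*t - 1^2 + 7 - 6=-9*n^2 + n*(-19*t - 45) - 2*t^2 - 5*t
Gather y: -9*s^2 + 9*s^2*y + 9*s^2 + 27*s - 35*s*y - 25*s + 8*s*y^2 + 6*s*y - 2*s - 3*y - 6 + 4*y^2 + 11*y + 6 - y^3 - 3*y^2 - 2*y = -y^3 + y^2*(8*s + 1) + y*(9*s^2 - 29*s + 6)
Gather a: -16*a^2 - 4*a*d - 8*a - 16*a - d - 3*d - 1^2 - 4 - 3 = -16*a^2 + a*(-4*d - 24) - 4*d - 8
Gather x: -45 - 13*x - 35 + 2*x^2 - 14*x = 2*x^2 - 27*x - 80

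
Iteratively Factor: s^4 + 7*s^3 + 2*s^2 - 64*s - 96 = (s + 2)*(s^3 + 5*s^2 - 8*s - 48) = (s - 3)*(s + 2)*(s^2 + 8*s + 16) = (s - 3)*(s + 2)*(s + 4)*(s + 4)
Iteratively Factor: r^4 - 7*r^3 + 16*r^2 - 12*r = (r - 3)*(r^3 - 4*r^2 + 4*r) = (r - 3)*(r - 2)*(r^2 - 2*r) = (r - 3)*(r - 2)^2*(r)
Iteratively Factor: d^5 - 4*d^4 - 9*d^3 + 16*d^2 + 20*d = (d)*(d^4 - 4*d^3 - 9*d^2 + 16*d + 20) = d*(d + 2)*(d^3 - 6*d^2 + 3*d + 10) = d*(d - 2)*(d + 2)*(d^2 - 4*d - 5) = d*(d - 5)*(d - 2)*(d + 2)*(d + 1)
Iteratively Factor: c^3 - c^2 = (c - 1)*(c^2) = c*(c - 1)*(c)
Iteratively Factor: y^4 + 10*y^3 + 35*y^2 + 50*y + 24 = (y + 2)*(y^3 + 8*y^2 + 19*y + 12) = (y + 1)*(y + 2)*(y^2 + 7*y + 12) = (y + 1)*(y + 2)*(y + 3)*(y + 4)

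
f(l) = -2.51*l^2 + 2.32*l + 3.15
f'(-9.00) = 47.50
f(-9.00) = -221.04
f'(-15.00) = 77.62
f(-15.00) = -596.40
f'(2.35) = -9.48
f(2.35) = -5.26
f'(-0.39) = 4.28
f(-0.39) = 1.86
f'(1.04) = -2.90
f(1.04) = 2.85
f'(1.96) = -7.52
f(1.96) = -1.95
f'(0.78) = -1.60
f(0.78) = 3.43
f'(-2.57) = 15.22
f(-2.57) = -19.39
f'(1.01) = -2.75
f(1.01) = 2.93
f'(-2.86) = 16.68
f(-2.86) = -24.02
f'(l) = 2.32 - 5.02*l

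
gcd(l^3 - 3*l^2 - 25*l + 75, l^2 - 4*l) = 1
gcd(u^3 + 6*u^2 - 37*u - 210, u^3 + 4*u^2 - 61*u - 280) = u^2 + 12*u + 35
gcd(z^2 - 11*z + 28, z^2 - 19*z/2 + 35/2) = z - 7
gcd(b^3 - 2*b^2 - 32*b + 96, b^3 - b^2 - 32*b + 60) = b + 6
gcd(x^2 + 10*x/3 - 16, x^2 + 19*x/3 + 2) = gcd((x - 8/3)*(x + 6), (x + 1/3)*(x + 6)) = x + 6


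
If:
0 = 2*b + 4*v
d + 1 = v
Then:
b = -2*v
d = v - 1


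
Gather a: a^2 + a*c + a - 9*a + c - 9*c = a^2 + a*(c - 8) - 8*c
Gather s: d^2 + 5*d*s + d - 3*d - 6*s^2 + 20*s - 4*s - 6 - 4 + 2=d^2 - 2*d - 6*s^2 + s*(5*d + 16) - 8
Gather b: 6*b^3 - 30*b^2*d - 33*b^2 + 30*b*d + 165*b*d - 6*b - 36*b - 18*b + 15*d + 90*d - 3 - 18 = 6*b^3 + b^2*(-30*d - 33) + b*(195*d - 60) + 105*d - 21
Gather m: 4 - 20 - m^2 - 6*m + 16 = -m^2 - 6*m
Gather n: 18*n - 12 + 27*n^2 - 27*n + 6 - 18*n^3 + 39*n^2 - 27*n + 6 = -18*n^3 + 66*n^2 - 36*n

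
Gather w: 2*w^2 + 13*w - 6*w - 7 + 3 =2*w^2 + 7*w - 4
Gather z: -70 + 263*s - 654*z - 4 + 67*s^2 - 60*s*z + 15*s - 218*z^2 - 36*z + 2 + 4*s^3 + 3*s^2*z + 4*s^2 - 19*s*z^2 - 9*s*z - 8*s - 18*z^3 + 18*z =4*s^3 + 71*s^2 + 270*s - 18*z^3 + z^2*(-19*s - 218) + z*(3*s^2 - 69*s - 672) - 72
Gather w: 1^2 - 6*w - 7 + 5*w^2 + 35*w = 5*w^2 + 29*w - 6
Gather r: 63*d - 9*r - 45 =63*d - 9*r - 45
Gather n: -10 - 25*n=-25*n - 10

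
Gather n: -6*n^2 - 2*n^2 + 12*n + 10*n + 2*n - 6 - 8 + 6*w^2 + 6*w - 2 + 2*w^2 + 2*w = -8*n^2 + 24*n + 8*w^2 + 8*w - 16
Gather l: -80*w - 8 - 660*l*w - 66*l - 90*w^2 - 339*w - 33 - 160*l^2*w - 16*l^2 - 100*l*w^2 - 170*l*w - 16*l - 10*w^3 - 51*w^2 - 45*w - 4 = l^2*(-160*w - 16) + l*(-100*w^2 - 830*w - 82) - 10*w^3 - 141*w^2 - 464*w - 45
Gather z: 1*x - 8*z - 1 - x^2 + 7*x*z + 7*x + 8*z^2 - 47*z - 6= -x^2 + 8*x + 8*z^2 + z*(7*x - 55) - 7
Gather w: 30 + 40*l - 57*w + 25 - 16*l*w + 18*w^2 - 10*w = 40*l + 18*w^2 + w*(-16*l - 67) + 55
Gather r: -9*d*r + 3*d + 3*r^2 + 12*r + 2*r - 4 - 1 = 3*d + 3*r^2 + r*(14 - 9*d) - 5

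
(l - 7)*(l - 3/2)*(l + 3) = l^3 - 11*l^2/2 - 15*l + 63/2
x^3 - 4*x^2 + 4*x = x*(x - 2)^2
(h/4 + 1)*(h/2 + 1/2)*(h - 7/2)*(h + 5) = h^4/8 + 13*h^3/16 - 3*h^2/4 - 163*h/16 - 35/4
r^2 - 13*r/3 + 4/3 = (r - 4)*(r - 1/3)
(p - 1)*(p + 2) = p^2 + p - 2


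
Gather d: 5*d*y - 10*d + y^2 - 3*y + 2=d*(5*y - 10) + y^2 - 3*y + 2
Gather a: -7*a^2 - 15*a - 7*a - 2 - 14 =-7*a^2 - 22*a - 16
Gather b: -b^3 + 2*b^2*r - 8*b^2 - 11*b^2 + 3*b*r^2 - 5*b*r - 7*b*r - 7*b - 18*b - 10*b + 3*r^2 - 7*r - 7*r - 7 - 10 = -b^3 + b^2*(2*r - 19) + b*(3*r^2 - 12*r - 35) + 3*r^2 - 14*r - 17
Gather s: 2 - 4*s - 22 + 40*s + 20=36*s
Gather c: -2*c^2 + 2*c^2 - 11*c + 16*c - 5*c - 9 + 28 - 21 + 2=0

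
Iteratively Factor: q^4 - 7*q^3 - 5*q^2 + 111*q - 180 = (q + 4)*(q^3 - 11*q^2 + 39*q - 45) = (q - 5)*(q + 4)*(q^2 - 6*q + 9) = (q - 5)*(q - 3)*(q + 4)*(q - 3)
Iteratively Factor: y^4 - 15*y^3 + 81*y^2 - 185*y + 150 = (y - 3)*(y^3 - 12*y^2 + 45*y - 50) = (y - 5)*(y - 3)*(y^2 - 7*y + 10) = (y - 5)^2*(y - 3)*(y - 2)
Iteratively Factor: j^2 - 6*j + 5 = (j - 5)*(j - 1)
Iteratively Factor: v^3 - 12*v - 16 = (v - 4)*(v^2 + 4*v + 4) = (v - 4)*(v + 2)*(v + 2)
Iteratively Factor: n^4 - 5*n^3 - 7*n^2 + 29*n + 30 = (n + 2)*(n^3 - 7*n^2 + 7*n + 15) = (n + 1)*(n + 2)*(n^2 - 8*n + 15) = (n - 3)*(n + 1)*(n + 2)*(n - 5)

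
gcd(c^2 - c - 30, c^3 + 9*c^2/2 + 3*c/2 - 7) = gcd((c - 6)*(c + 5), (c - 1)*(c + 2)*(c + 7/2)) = 1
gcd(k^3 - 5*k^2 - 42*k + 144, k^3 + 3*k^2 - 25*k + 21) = k - 3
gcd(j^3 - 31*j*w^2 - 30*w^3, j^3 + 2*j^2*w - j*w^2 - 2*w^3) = j + w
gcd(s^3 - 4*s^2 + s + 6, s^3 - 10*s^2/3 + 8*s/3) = s - 2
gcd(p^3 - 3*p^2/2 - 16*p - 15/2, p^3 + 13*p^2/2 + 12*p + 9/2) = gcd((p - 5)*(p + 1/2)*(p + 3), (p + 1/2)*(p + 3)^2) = p^2 + 7*p/2 + 3/2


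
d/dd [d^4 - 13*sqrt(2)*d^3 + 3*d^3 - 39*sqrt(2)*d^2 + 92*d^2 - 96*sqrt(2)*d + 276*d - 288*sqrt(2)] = 4*d^3 - 39*sqrt(2)*d^2 + 9*d^2 - 78*sqrt(2)*d + 184*d - 96*sqrt(2) + 276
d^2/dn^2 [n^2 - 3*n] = 2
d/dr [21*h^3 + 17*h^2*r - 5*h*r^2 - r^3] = 17*h^2 - 10*h*r - 3*r^2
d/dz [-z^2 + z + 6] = 1 - 2*z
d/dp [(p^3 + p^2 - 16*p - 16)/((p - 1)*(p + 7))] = (p^4 + 12*p^3 + p^2 + 18*p + 208)/(p^4 + 12*p^3 + 22*p^2 - 84*p + 49)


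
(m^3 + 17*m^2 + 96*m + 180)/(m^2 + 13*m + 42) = (m^2 + 11*m + 30)/(m + 7)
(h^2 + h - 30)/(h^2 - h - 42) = (h - 5)/(h - 7)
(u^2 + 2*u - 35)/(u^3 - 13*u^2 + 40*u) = (u + 7)/(u*(u - 8))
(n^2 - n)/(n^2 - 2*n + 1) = n/(n - 1)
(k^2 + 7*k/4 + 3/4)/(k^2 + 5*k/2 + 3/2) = (4*k + 3)/(2*(2*k + 3))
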